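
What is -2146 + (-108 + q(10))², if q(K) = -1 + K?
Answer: 7655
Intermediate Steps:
-2146 + (-108 + q(10))² = -2146 + (-108 + (-1 + 10))² = -2146 + (-108 + 9)² = -2146 + (-99)² = -2146 + 9801 = 7655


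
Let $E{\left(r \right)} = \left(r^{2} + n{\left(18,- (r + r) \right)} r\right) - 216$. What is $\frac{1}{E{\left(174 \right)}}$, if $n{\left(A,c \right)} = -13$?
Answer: $\frac{1}{27798} \approx 3.5974 \cdot 10^{-5}$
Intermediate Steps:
$E{\left(r \right)} = -216 + r^{2} - 13 r$ ($E{\left(r \right)} = \left(r^{2} - 13 r\right) - 216 = -216 + r^{2} - 13 r$)
$\frac{1}{E{\left(174 \right)}} = \frac{1}{-216 + 174^{2} - 2262} = \frac{1}{-216 + 30276 - 2262} = \frac{1}{27798}$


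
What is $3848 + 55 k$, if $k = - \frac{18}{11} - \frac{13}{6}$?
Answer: $\frac{21833}{6} \approx 3638.8$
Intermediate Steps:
$k = - \frac{251}{66}$ ($k = \left(-18\right) \frac{1}{11} - \frac{13}{6} = - \frac{18}{11} - \frac{13}{6} = - \frac{251}{66} \approx -3.803$)
$3848 + 55 k = 3848 + 55 \left(- \frac{251}{66}\right) = 3848 - \frac{1255}{6} = \frac{21833}{6}$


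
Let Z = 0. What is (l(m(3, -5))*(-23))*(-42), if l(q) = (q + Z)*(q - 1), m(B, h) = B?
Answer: 5796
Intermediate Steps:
l(q) = q*(-1 + q) (l(q) = (q + 0)*(q - 1) = q*(-1 + q))
(l(m(3, -5))*(-23))*(-42) = ((3*(-1 + 3))*(-23))*(-42) = ((3*2)*(-23))*(-42) = (6*(-23))*(-42) = -138*(-42) = 5796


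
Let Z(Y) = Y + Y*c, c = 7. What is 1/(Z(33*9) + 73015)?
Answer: 1/75391 ≈ 1.3264e-5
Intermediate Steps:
Z(Y) = 8*Y (Z(Y) = Y + Y*7 = Y + 7*Y = 8*Y)
1/(Z(33*9) + 73015) = 1/(8*(33*9) + 73015) = 1/(8*297 + 73015) = 1/(2376 + 73015) = 1/75391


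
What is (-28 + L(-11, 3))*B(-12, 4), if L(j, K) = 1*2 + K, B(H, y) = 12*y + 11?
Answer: -1357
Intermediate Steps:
B(H, y) = 11 + 12*y
L(j, K) = 2 + K
(-28 + L(-11, 3))*B(-12, 4) = (-28 + (2 + 3))*(11 + 12*4) = (-28 + 5)*(11 + 48) = -23*59 = -1357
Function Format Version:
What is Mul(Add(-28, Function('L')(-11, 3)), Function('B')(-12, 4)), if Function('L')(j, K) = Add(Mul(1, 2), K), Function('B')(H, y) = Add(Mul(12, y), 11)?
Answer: -1357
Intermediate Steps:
Function('B')(H, y) = Add(11, Mul(12, y))
Function('L')(j, K) = Add(2, K)
Mul(Add(-28, Function('L')(-11, 3)), Function('B')(-12, 4)) = Mul(Add(-28, Add(2, 3)), Add(11, Mul(12, 4))) = Mul(Add(-28, 5), Add(11, 48)) = Mul(-23, 59) = -1357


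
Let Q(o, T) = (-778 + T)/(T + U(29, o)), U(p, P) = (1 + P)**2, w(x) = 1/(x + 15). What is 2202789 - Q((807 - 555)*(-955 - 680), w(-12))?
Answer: 1121834111029577609/509278969084 ≈ 2.2028e+6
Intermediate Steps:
w(x) = 1/(15 + x)
Q(o, T) = (-778 + T)/(T + (1 + o)**2)
2202789 - Q((807 - 555)*(-955 - 680), w(-12)) = 2202789 - (-778 + 1/(15 - 12))/(1/(15 - 12) + (1 + (807 - 555)*(-955 - 680))**2) = 2202789 - (-778 + 1/3)/(1/3 + (1 + 252*(-1635))**2) = 2202789 - (-778 + 1/3)/(1/3 + (1 - 412020)**2) = 2202789 - (-2333)/((1/3 + (-412019)**2)*3) = 2202789 - (-2333)/((1/3 + 169759656361)*3) = 2202789 - (-2333)/(509278969084/3*3) = 2202789 - 3*(-2333)/(509278969084*3) = 2202789 - 1*(-2333/509278969084) = 2202789 + 2333/509278969084 = 1121834111029577609/509278969084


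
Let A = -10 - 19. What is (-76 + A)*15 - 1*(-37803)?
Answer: 36228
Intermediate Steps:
A = -29
(-76 + A)*15 - 1*(-37803) = (-76 - 29)*15 - 1*(-37803) = -105*15 + 37803 = -1575 + 37803 = 36228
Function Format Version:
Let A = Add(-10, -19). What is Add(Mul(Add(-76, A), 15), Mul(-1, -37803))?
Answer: 36228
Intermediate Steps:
A = -29
Add(Mul(Add(-76, A), 15), Mul(-1, -37803)) = Add(Mul(Add(-76, -29), 15), Mul(-1, -37803)) = Add(Mul(-105, 15), 37803) = Add(-1575, 37803) = 36228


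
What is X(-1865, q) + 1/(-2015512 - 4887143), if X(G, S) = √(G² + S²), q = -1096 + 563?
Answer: -1/6902655 + √3762314 ≈ 1939.7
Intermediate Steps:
q = -533
X(-1865, q) + 1/(-2015512 - 4887143) = √((-1865)² + (-533)²) + 1/(-2015512 - 4887143) = √(3478225 + 284089) + 1/(-6902655) = √3762314 - 1/6902655 = -1/6902655 + √3762314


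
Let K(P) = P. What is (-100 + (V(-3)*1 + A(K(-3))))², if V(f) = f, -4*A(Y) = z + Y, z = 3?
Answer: 10609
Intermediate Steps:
A(Y) = -¾ - Y/4 (A(Y) = -(3 + Y)/4 = -¾ - Y/4)
(-100 + (V(-3)*1 + A(K(-3))))² = (-100 + (-3*1 + (-¾ - ¼*(-3))))² = (-100 + (-3 + (-¾ + ¾)))² = (-100 + (-3 + 0))² = (-100 - 3)² = (-103)² = 10609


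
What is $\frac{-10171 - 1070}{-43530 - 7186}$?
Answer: $\frac{11241}{50716} \approx 0.22165$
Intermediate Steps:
$\frac{-10171 - 1070}{-43530 - 7186} = - \frac{11241}{-50716} = \left(-11241\right) \left(- \frac{1}{50716}\right) = \frac{11241}{50716}$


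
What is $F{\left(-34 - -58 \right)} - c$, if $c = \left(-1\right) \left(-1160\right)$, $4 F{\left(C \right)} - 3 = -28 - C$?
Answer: $- \frac{4689}{4} \approx -1172.3$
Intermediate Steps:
$F{\left(C \right)} = - \frac{25}{4} - \frac{C}{4}$ ($F{\left(C \right)} = \frac{3}{4} + \frac{-28 - C}{4} = \frac{3}{4} - \left(7 + \frac{C}{4}\right) = - \frac{25}{4} - \frac{C}{4}$)
$c = 1160$
$F{\left(-34 - -58 \right)} - c = \left(- \frac{25}{4} - \frac{-34 - -58}{4}\right) - 1160 = \left(- \frac{25}{4} - \frac{-34 + 58}{4}\right) - 1160 = \left(- \frac{25}{4} - 6\right) - 1160 = - \frac{49}{4} - 1160 = - \frac{4689}{4}$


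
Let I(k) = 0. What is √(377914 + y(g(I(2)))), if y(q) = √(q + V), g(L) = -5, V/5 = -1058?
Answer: √(377914 + I*√5295) ≈ 614.75 + 0.059*I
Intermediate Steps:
V = -5290 (V = 5*(-1058) = -5290)
y(q) = √(-5290 + q) (y(q) = √(q - 5290) = √(-5290 + q))
√(377914 + y(g(I(2)))) = √(377914 + √(-5290 - 5)) = √(377914 + √(-5295)) = √(377914 + I*√5295)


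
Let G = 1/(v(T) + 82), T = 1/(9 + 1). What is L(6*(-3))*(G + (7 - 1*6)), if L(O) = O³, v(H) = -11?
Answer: -419904/71 ≈ -5914.1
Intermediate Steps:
T = ⅒ (T = 1/10 = ⅒ ≈ 0.10000)
G = 1/71 (G = 1/(-11 + 82) = 1/71 ≈ 0.014085)
L(6*(-3))*(G + (7 - 1*6)) = (6*(-3))³*(1/71 + (7 - 1*6)) = (-18)³*(1/71 + (7 - 6)) = -5832*(1/71 + 1) = -5832*72/71 = -419904/71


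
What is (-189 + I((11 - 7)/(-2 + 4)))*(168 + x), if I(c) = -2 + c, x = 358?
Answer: -99414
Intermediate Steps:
(-189 + I((11 - 7)/(-2 + 4)))*(168 + x) = (-189 + (-2 + (11 - 7)/(-2 + 4)))*(168 + 358) = (-189 + (-2 + 4/2))*526 = (-189 + (-2 + 4*(1/2)))*526 = (-189 + (-2 + 2))*526 = (-189 + 0)*526 = -189*526 = -99414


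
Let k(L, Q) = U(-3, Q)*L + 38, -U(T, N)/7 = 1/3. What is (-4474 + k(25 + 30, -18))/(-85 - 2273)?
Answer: 13693/7074 ≈ 1.9357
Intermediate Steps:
U(T, N) = -7/3
k(L, Q) = 38 - 7*L/3 (k(L, Q) = -7*L/3 + 38 = 38 - 7*L/3)
(-4474 + k(25 + 30, -18))/(-85 - 2273) = (-4474 + (38 - 7*(25 + 30)/3))/(-85 - 2273) = (-4474 + (38 - 7/3*55))/(-2358) = (-4474 + (38 - 385/3))*(-1/2358) = (-4474 - 271/3)*(-1/2358) = -13693/3*(-1/2358) = 13693/7074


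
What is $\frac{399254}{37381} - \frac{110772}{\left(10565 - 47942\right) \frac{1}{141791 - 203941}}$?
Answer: $- \frac{28592646276338}{155243293} \approx -1.8418 \cdot 10^{5}$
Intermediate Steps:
$\frac{399254}{37381} - \frac{110772}{\left(10565 - 47942\right) \frac{1}{141791 - 203941}} = 399254 \cdot \frac{1}{37381} - \frac{110772}{\left(-37377\right) \frac{1}{-62150}} = \frac{399254}{37381} - \frac{110772}{\left(-37377\right) \left(- \frac{1}{62150}\right)} = \frac{399254}{37381} - \frac{110772}{\frac{37377}{62150}} = \frac{399254}{37381} - \frac{764942200}{4153} = - \frac{28592646276338}{155243293}$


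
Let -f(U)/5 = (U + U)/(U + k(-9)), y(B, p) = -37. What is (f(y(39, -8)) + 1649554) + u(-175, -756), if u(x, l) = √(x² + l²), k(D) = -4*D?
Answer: 1649184 + 7*√12289 ≈ 1.6500e+6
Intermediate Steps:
u(x, l) = √(l² + x²)
f(U) = -10*U/(36 + U) (f(U) = -5*(U + U)/(U - 4*(-9)) = -5*2*U/(U + 36) = -5*2*U/(36 + U) = -10*U/(36 + U))
(f(y(39, -8)) + 1649554) + u(-175, -756) = (-10*(-37)/(36 - 37) + 1649554) + √((-756)² + (-175)²) = (-10*(-37)/(-1) + 1649554) + √(571536 + 30625) = (-10*(-37)*(-1) + 1649554) + √602161 = (-370 + 1649554) + 7*√12289 = 1649184 + 7*√12289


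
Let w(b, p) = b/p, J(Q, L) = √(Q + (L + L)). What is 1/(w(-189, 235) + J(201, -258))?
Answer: -705/276692 - 55225*I*√35/5810532 ≈ -0.002548 - 0.056228*I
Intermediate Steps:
J(Q, L) = √(Q + 2*L)
1/(w(-189, 235) + J(201, -258)) = 1/(-189/235 + √(201 + 2*(-258))) = 1/(-189*1/235 + √(201 - 516)) = 1/(-189/235 + √(-315)) = 1/(-189/235 + 3*I*√35)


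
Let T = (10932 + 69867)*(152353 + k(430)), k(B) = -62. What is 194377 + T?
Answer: 12305154886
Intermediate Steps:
T = 12304960509 (T = (10932 + 69867)*(152353 - 62) = 80799*152291 = 12304960509)
194377 + T = 194377 + 12304960509 = 12305154886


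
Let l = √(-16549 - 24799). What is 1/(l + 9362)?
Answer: 4681/43844196 - I*√10337/43844196 ≈ 0.00010676 - 2.3189e-6*I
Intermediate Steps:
l = 2*I*√10337 (l = √(-41348) = 2*I*√10337 ≈ 203.34*I)
1/(l + 9362) = 1/(2*I*√10337 + 9362) = 1/(9362 + 2*I*√10337)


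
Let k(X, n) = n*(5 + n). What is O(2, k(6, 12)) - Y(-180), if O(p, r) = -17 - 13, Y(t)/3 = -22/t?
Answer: -911/30 ≈ -30.367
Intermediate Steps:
Y(t) = -66/t (Y(t) = 3*(-22/t) = -66/t)
O(p, r) = -30
O(2, k(6, 12)) - Y(-180) = -30 - (-66)/(-180) = -30 - (-66)*(-1)/180 = -30 - 1*11/30 = -30 - 11/30 = -911/30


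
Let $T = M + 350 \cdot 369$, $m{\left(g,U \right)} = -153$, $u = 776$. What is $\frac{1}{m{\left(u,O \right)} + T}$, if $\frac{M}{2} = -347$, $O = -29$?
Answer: $\frac{1}{128303} \approx 7.794 \cdot 10^{-6}$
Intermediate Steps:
$M = -694$ ($M = 2 \left(-347\right) = -694$)
$T = 128456$ ($T = -694 + 350 \cdot 369 = -694 + 129150 = 128456$)
$\frac{1}{m{\left(u,O \right)} + T} = \frac{1}{-153 + 128456} = \frac{1}{128303}$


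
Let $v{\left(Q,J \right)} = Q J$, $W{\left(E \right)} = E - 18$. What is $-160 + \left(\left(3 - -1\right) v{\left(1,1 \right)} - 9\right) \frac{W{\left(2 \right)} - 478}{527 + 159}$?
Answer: $- \frac{53645}{343} \approx -156.4$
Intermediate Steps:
$W{\left(E \right)} = -18 + E$
$v{\left(Q,J \right)} = J Q$
$-160 + \left(\left(3 - -1\right) v{\left(1,1 \right)} - 9\right) \frac{W{\left(2 \right)} - 478}{527 + 159} = -160 + \left(\left(3 - -1\right) 1 \cdot 1 - 9\right) \frac{\left(-18 + 2\right) - 478}{527 + 159} = -160 + \left(\left(3 + 1\right) 1 - 9\right) \frac{-16 - 478}{686} = -160 + \left(4 \cdot 1 - 9\right) \left(\left(-494\right) \frac{1}{686}\right) = -160 + \left(4 - 9\right) \left(- \frac{247}{343}\right) = -160 - - \frac{1235}{343} = -160 + \frac{1235}{343} = - \frac{53645}{343}$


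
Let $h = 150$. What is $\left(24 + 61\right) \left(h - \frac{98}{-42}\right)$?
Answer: $\frac{38845}{3} \approx 12948.0$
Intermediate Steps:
$\left(24 + 61\right) \left(h - \frac{98}{-42}\right) = \left(24 + 61\right) \left(150 - \frac{98}{-42}\right) = 85 \left(150 - - \frac{7}{3}\right) = 85 \left(150 + \frac{7}{3}\right) = 85 \cdot \frac{457}{3} = \frac{38845}{3}$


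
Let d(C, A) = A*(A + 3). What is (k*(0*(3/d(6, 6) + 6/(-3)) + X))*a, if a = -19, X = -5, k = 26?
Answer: 2470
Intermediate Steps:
d(C, A) = A*(3 + A)
(k*(0*(3/d(6, 6) + 6/(-3)) + X))*a = (26*(0*(3/((6*(3 + 6))) + 6/(-3)) - 5))*(-19) = (26*(0*(3/((6*9)) + 6*(-⅓)) - 5))*(-19) = (26*(0*(3/54 - 2) - 5))*(-19) = (26*(0*(3*(1/54) - 2) - 5))*(-19) = (26*(0*(1/18 - 2) - 5))*(-19) = (26*(0*(-35/18) - 5))*(-19) = (26*(0 - 5))*(-19) = (26*(-5))*(-19) = -130*(-19) = 2470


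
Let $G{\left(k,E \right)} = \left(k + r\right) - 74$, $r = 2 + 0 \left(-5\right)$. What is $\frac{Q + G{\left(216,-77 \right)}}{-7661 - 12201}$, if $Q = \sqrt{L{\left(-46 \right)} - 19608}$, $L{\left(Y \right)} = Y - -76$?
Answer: $- \frac{72}{9931} - \frac{i \sqrt{19578}}{19862} \approx -0.00725 - 0.0070447 i$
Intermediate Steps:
$L{\left(Y \right)} = 76 + Y$ ($L{\left(Y \right)} = Y + 76 = 76 + Y$)
$Q = i \sqrt{19578}$ ($Q = \sqrt{\left(76 - 46\right) - 19608} = \sqrt{30 - 19608} = \sqrt{-19578} = i \sqrt{19578} \approx 139.92 i$)
$r = 2$ ($r = 2 + 0 = 2$)
$G{\left(k,E \right)} = -72 + k$ ($G{\left(k,E \right)} = \left(k + 2\right) - 74 = \left(2 + k\right) - 74 = -72 + k$)
$\frac{Q + G{\left(216,-77 \right)}}{-7661 - 12201} = \frac{i \sqrt{19578} + \left(-72 + 216\right)}{-7661 - 12201} = \frac{i \sqrt{19578} + 144}{-19862} = \left(144 + i \sqrt{19578}\right) \left(- \frac{1}{19862}\right) = - \frac{72}{9931} - \frac{i \sqrt{19578}}{19862}$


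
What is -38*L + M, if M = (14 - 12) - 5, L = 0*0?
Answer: -3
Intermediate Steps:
L = 0
M = -3 (M = 2 - 5 = -3)
-38*L + M = -38*0 - 3 = 0 - 3 = -3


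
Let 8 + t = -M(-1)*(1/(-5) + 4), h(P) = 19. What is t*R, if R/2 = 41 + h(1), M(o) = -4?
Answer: 864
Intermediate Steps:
t = 36/5 (t = -8 - (-4)*(1/(-5) + 4) = -8 - (-4)*(-⅕ + 4) = -8 - (-4)*19/5 = -8 - 1*(-76/5) = -8 + 76/5 = 36/5 ≈ 7.2000)
R = 120 (R = 2*(41 + 19) = 2*60 = 120)
t*R = (36/5)*120 = 864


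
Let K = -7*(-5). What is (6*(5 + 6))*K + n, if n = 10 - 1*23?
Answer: 2297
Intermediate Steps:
K = 35
n = -13 (n = 10 - 23 = -13)
(6*(5 + 6))*K + n = (6*(5 + 6))*35 - 13 = (6*11)*35 - 13 = 66*35 - 13 = 2310 - 13 = 2297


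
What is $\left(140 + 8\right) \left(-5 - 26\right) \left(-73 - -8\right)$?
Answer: $298220$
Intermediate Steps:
$\left(140 + 8\right) \left(-5 - 26\right) \left(-73 - -8\right) = 148 \left(- 31 \left(-73 + \left(-14 + 22\right)\right)\right) = 148 \left(- 31 \left(-73 + 8\right)\right) = 148 \left(\left(-31\right) \left(-65\right)\right) = 148 \cdot 2015 = 298220$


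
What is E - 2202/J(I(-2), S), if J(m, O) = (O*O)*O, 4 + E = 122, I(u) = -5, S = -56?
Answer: 10362445/87808 ≈ 118.01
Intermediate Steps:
E = 118 (E = -4 + 122 = 118)
J(m, O) = O³ (J(m, O) = O²*O = O³)
E - 2202/J(I(-2), S) = 118 - 2202/((-56)³) = 118 - 2202/(-175616) = 118 - 2202*(-1/175616) = 118 + 1101/87808 = 10362445/87808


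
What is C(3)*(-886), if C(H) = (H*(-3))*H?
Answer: 23922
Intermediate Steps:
C(H) = -3*H² (C(H) = (-3*H)*H = -3*H²)
C(3)*(-886) = -3*3²*(-886) = -3*9*(-886) = -27*(-886) = 23922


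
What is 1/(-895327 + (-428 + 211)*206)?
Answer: -1/940029 ≈ -1.0638e-6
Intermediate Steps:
1/(-895327 + (-428 + 211)*206) = 1/(-895327 - 217*206) = 1/(-895327 - 44702) = 1/(-940029) = -1/940029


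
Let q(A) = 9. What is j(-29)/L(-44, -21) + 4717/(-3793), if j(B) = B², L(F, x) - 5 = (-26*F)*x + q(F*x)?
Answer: -116445083/91069930 ≈ -1.2786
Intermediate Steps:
L(F, x) = 14 - 26*F*x (L(F, x) = 5 + ((-26*F)*x + 9) = 5 + (-26*F*x + 9) = 5 + (9 - 26*F*x) = 14 - 26*F*x)
j(-29)/L(-44, -21) + 4717/(-3793) = (-29)²/(14 - 26*(-44)*(-21)) + 4717/(-3793) = 841/(14 - 24024) + 4717*(-1/3793) = 841/(-24010) - 4717/3793 = 841*(-1/24010) - 4717/3793 = -841/24010 - 4717/3793 = -116445083/91069930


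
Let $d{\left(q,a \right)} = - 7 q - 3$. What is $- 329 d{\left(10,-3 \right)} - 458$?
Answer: $23559$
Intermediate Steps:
$d{\left(q,a \right)} = -3 - 7 q$
$- 329 d{\left(10,-3 \right)} - 458 = - 329 \left(-3 - 70\right) - 458 = \left(-329\right) \left(-73\right) - 458 = 24017 - 458 = 23559$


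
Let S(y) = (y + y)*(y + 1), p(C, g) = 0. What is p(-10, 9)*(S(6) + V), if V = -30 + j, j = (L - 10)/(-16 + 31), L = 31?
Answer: 0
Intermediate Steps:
j = 7/5 (j = (31 - 10)/(-16 + 31) = 21/15 = 21*(1/15) = 7/5 ≈ 1.4000)
V = -143/5 (V = -30 + 7/5 = -143/5 ≈ -28.600)
S(y) = 2*y*(1 + y) (S(y) = (2*y)*(1 + y) = 2*y*(1 + y))
p(-10, 9)*(S(6) + V) = 0*(2*6*(1 + 6) - 143/5) = 0*(2*6*7 - 143/5) = 0*(84 - 143/5) = 0*(277/5) = 0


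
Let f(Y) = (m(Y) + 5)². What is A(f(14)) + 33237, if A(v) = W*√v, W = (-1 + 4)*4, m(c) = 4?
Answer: 33345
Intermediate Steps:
f(Y) = 81 (f(Y) = (4 + 5)² = 9² = 81)
W = 12 (W = 3*4 = 12)
A(v) = 12*√v
A(f(14)) + 33237 = 12*√81 + 33237 = 12*9 + 33237 = 108 + 33237 = 33345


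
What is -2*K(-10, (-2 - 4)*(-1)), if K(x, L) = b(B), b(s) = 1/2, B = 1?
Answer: -1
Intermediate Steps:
b(s) = ½
K(x, L) = ½
-2*K(-10, (-2 - 4)*(-1)) = -2*½ = -1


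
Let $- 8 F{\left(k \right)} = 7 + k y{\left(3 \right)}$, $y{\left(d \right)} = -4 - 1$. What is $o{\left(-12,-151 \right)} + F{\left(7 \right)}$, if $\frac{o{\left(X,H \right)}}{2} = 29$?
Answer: $\frac{123}{2} \approx 61.5$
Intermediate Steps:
$o{\left(X,H \right)} = 58$ ($o{\left(X,H \right)} = 2 \cdot 29 = 58$)
$y{\left(d \right)} = -5$ ($y{\left(d \right)} = -4 - 1 = -5$)
$F{\left(k \right)} = - \frac{7}{8} + \frac{5 k}{8}$ ($F{\left(k \right)} = - \frac{7 + k \left(-5\right)}{8} = - \frac{7 - 5 k}{8} = - \frac{7}{8} + \frac{5 k}{8}$)
$o{\left(-12,-151 \right)} + F{\left(7 \right)} = 58 + \left(- \frac{7}{8} + \frac{5}{8} \cdot 7\right) = 58 + \left(- \frac{7}{8} + \frac{35}{8}\right) = 58 + \frac{7}{2} = \frac{123}{2}$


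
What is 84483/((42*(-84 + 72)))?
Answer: -1341/8 ≈ -167.63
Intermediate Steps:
84483/((42*(-84 + 72))) = 84483/((42*(-12))) = 84483/(-504) = 84483*(-1/504) = -1341/8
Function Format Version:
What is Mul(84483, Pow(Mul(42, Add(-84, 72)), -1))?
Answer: Rational(-1341, 8) ≈ -167.63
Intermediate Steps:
Mul(84483, Pow(Mul(42, Add(-84, 72)), -1)) = Mul(84483, Pow(Mul(42, -12), -1)) = Mul(84483, Pow(-504, -1)) = Mul(84483, Rational(-1, 504)) = Rational(-1341, 8)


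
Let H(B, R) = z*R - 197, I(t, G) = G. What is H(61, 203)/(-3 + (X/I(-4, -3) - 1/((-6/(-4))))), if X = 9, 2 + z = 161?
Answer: -4812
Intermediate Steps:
z = 159 (z = -2 + 161 = 159)
H(B, R) = -197 + 159*R (H(B, R) = 159*R - 197 = -197 + 159*R)
H(61, 203)/(-3 + (X/I(-4, -3) - 1/((-6/(-4))))) = (-197 + 159*203)/(-3 + (9/(-3) - 1/((-6/(-4))))) = (-197 + 32277)/(-3 + (9*(-1/3) - 1/((-6*(-1/4))))) = 32080/(-3 + (-3 - 1/3/2)) = 32080/(-3 + (-3 - 1*2/3)) = 32080/(-3 + (-3 - 2/3)) = 32080/(-3 - 11/3) = 32080/(-20/3) = 32080*(-3/20) = -4812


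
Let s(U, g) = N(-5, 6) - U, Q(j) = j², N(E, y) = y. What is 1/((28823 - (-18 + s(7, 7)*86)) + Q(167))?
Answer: 1/56816 ≈ 1.7601e-5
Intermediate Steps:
s(U, g) = 6 - U
1/((28823 - (-18 + s(7, 7)*86)) + Q(167)) = 1/((28823 - (-18 + (6 - 1*7)*86)) + 167²) = 1/((28823 - (-18 + (6 - 7)*86)) + 27889) = 1/((28823 - (-18 - 1*86)) + 27889) = 1/((28823 - (-18 - 86)) + 27889) = 1/((28823 - 1*(-104)) + 27889) = 1/((28823 + 104) + 27889) = 1/(28927 + 27889) = 1/56816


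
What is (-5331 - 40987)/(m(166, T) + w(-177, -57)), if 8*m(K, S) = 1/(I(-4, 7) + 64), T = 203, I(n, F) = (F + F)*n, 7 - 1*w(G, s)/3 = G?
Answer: -2964352/35329 ≈ -83.907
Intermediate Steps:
w(G, s) = 21 - 3*G
I(n, F) = 2*F*n (I(n, F) = (2*F)*n = 2*F*n)
m(K, S) = 1/64 (m(K, S) = 1/(8*(2*7*(-4) + 64)) = 1/(8*(-56 + 64)) = (⅛)/8 = (⅛)*(⅛) = 1/64)
(-5331 - 40987)/(m(166, T) + w(-177, -57)) = (-5331 - 40987)/(1/64 + (21 - 3*(-177))) = -46318/(1/64 + (21 + 531)) = -46318/(1/64 + 552) = -46318/35329/64 = -46318*64/35329 = -2964352/35329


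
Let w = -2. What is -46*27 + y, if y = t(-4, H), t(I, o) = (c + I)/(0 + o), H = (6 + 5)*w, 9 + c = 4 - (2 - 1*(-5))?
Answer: -13654/11 ≈ -1241.3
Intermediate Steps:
c = -12 (c = -9 + (4 - (2 - 1*(-5))) = -9 + (4 - (2 + 5)) = -9 + (4 - 1*7) = -9 + (4 - 7) = -9 - 3 = -12)
H = -22 (H = (6 + 5)*(-2) = 11*(-2) = -22)
t(I, o) = (-12 + I)/o (t(I, o) = (-12 + I)/(0 + o) = (-12 + I)/o)
y = 8/11 (y = (-12 - 4)/(-22) = -1/22*(-16) = 8/11 ≈ 0.72727)
-46*27 + y = -46*27 + 8/11 = -1242 + 8/11 = -13654/11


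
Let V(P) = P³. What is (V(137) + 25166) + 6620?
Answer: 2603139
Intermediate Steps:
(V(137) + 25166) + 6620 = (137³ + 25166) + 6620 = (2571353 + 25166) + 6620 = 2596519 + 6620 = 2603139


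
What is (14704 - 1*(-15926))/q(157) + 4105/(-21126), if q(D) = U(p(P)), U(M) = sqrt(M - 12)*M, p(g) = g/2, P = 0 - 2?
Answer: -4105/21126 + 30630*I*sqrt(13)/13 ≈ -0.19431 + 8495.2*I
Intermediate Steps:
P = -2
p(g) = g/2 (p(g) = g*(1/2) = g/2)
U(M) = M*sqrt(-12 + M) (U(M) = sqrt(-12 + M)*M = M*sqrt(-12 + M))
q(D) = -I*sqrt(13) (q(D) = ((1/2)*(-2))*sqrt(-12 + (1/2)*(-2)) = -sqrt(-12 - 1) = -sqrt(-13) = -I*sqrt(13))
(14704 - 1*(-15926))/q(157) + 4105/(-21126) = (14704 - 1*(-15926))/((-I*sqrt(13))) + 4105/(-21126) = (14704 + 15926)*(I*sqrt(13)/13) + 4105*(-1/21126) = 30630*(I*sqrt(13)/13) - 4105/21126 = 30630*I*sqrt(13)/13 - 4105/21126 = -4105/21126 + 30630*I*sqrt(13)/13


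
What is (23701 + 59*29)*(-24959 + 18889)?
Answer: -154250840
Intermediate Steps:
(23701 + 59*29)*(-24959 + 18889) = (23701 + 1711)*(-6070) = 25412*(-6070) = -154250840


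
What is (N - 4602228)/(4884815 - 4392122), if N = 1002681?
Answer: -1199849/164231 ≈ -7.3059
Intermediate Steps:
(N - 4602228)/(4884815 - 4392122) = (1002681 - 4602228)/(4884815 - 4392122) = -3599547/492693 = -3599547*1/492693 = -1199849/164231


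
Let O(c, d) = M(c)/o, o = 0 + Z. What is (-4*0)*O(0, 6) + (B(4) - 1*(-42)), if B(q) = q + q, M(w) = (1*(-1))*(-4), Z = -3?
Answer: 50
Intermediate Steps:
M(w) = 4 (M(w) = -1*(-4) = 4)
o = -3 (o = 0 - 3 = -3)
B(q) = 2*q
O(c, d) = -4/3 (O(c, d) = 4/(-3) = 4*(-⅓) = -4/3)
(-4*0)*O(0, 6) + (B(4) - 1*(-42)) = -4*0*(-4/3) + (2*4 - 1*(-42)) = 0*(-4/3) + (8 + 42) = 0 + 50 = 50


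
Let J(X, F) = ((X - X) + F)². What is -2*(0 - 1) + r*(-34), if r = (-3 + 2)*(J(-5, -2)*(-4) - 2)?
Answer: -610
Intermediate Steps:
J(X, F) = F² (J(X, F) = (0 + F)² = F²)
r = 18 (r = (-3 + 2)*((-2)²*(-4) - 2) = -(4*(-4) - 2) = -(-16 - 2) = -1*(-18) = 18)
-2*(0 - 1) + r*(-34) = -2*(0 - 1) + 18*(-34) = -2*(-1) - 612 = 2 - 612 = -610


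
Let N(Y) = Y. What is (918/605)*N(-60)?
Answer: -11016/121 ≈ -91.041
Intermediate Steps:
(918/605)*N(-60) = (918/605)*(-60) = -11016/121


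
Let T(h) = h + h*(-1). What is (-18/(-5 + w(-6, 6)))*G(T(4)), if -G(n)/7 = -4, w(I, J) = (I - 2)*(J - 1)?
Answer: 56/5 ≈ 11.200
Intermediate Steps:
T(h) = 0 (T(h) = h - h = 0)
w(I, J) = (-1 + J)*(-2 + I) (w(I, J) = (-2 + I)*(-1 + J) = (-1 + J)*(-2 + I))
G(n) = 28 (G(n) = -7*(-4) = 28)
(-18/(-5 + w(-6, 6)))*G(T(4)) = (-18/(-5 + (2 - 1*(-6) - 2*6 - 6*6)))*28 = (-18/(-5 + (2 + 6 - 12 - 36)))*28 = (-18/(-5 - 40))*28 = (-18/(-45))*28 = -1/45*(-18)*28 = (2/5)*28 = 56/5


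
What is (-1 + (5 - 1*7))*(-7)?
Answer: 21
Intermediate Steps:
(-1 + (5 - 1*7))*(-7) = (-1 + (5 - 7))*(-7) = (-1 - 2)*(-7) = -3*(-7) = 21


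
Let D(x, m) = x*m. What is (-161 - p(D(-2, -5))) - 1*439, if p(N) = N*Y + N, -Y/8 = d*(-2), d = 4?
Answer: -1250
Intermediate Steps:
Y = 64 (Y = -32*(-2) = -8*(-8) = 64)
D(x, m) = m*x
p(N) = 65*N (p(N) = N*64 + N = 64*N + N = 65*N)
(-161 - p(D(-2, -5))) - 1*439 = (-161 - 65*(-5*(-2))) - 1*439 = (-161 - 65*10) - 439 = (-161 - 1*650) - 439 = (-161 - 650) - 439 = -811 - 439 = -1250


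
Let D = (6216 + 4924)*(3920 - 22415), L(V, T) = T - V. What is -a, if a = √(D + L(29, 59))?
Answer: -I*√206034270 ≈ -14354.0*I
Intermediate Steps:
D = -206034300 (D = 11140*(-18495) = -206034300)
a = I*√206034270 (a = √(-206034300 + (59 - 1*29)) = √(-206034300 + (59 - 29)) = √(-206034300 + 30) = √(-206034270) = I*√206034270 ≈ 14354.0*I)
-a = -I*√206034270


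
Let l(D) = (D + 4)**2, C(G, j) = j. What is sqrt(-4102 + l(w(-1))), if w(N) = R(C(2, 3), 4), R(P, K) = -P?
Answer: I*sqrt(4101) ≈ 64.039*I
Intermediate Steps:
w(N) = -3 (w(N) = -1*3 = -3)
l(D) = (4 + D)**2
sqrt(-4102 + l(w(-1))) = sqrt(-4102 + (4 - 3)**2) = sqrt(-4102 + 1**2) = sqrt(-4102 + 1) = sqrt(-4101) = I*sqrt(4101)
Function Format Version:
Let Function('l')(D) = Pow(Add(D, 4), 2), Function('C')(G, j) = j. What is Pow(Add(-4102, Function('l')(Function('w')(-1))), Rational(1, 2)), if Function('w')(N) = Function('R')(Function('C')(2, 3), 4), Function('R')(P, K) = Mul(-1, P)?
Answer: Mul(I, Pow(4101, Rational(1, 2))) ≈ Mul(64.039, I)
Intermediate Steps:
Function('w')(N) = -3 (Function('w')(N) = Mul(-1, 3) = -3)
Function('l')(D) = Pow(Add(4, D), 2)
Pow(Add(-4102, Function('l')(Function('w')(-1))), Rational(1, 2)) = Pow(Add(-4102, Pow(Add(4, -3), 2)), Rational(1, 2)) = Pow(Add(-4102, Pow(1, 2)), Rational(1, 2)) = Pow(Add(-4102, 1), Rational(1, 2)) = Pow(-4101, Rational(1, 2)) = Mul(I, Pow(4101, Rational(1, 2)))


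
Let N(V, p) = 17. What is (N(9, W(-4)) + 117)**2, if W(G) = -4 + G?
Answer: 17956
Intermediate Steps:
(N(9, W(-4)) + 117)**2 = (17 + 117)**2 = 134**2 = 17956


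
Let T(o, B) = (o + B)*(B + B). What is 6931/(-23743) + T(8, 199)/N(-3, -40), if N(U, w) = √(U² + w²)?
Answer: -6931/23743 + 82386*√1609/1609 ≈ 2053.6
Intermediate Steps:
T(o, B) = 2*B*(B + o) (T(o, B) = (B + o)*(2*B) = 2*B*(B + o))
6931/(-23743) + T(8, 199)/N(-3, -40) = 6931/(-23743) + (2*199*(199 + 8))/(√((-3)² + (-40)²)) = 6931*(-1/23743) + (2*199*207)/(√(9 + 1600)) = -6931/23743 + 82386/(√1609) = -6931/23743 + 82386*(√1609/1609) = -6931/23743 + 82386*√1609/1609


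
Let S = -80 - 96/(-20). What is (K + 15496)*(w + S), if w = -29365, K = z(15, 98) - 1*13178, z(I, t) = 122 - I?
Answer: -71392485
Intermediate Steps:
K = -13071 (K = (122 - 1*15) - 1*13178 = (122 - 15) - 13178 = 107 - 13178 = -13071)
S = -376/5 (S = -80 - 1/20*(-96) = -80 + 24/5 = -376/5 ≈ -75.200)
(K + 15496)*(w + S) = (-13071 + 15496)*(-29365 - 376/5) = 2425*(-147201/5) = -71392485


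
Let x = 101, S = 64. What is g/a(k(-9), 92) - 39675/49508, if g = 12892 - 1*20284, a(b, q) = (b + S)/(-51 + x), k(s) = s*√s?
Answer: -46850938683/9555044 - 399168*I/193 ≈ -4903.3 - 2068.2*I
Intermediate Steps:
k(s) = s^(3/2)
a(b, q) = 32/25 + b/50 (a(b, q) = (b + 64)/(-51 + 101) = (64 + b)/50 = (64 + b)*(1/50) = 32/25 + b/50)
g = -7392 (g = 12892 - 20284 = -7392)
g/a(k(-9), 92) - 39675/49508 = -7392/(32/25 + (-9)^(3/2)/50) - 39675/49508 = -7392/(32/25 + (-27*I)/50) - 39675*1/49508 = -7392*100*(32/25 + 27*I/50)/193 - 39675/49508 = -739200*(32/25 + 27*I/50)/193 - 39675/49508 = -39675/49508 - 739200*(32/25 + 27*I/50)/193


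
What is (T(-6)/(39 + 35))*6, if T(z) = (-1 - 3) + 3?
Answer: -3/37 ≈ -0.081081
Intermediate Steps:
T(z) = -1 (T(z) = -4 + 3 = -1)
(T(-6)/(39 + 35))*6 = (-1/(39 + 35))*6 = (-1/74)*6 = ((1/74)*(-1))*6 = -1/74*6 = -3/37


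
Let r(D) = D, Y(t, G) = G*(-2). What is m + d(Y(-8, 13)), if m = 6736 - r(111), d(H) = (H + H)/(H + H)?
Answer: 6626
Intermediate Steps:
Y(t, G) = -2*G
d(H) = 1 (d(H) = (2*H)/((2*H)) = (2*H)*(1/(2*H)) = 1)
m = 6625 (m = 6736 - 1*111 = 6736 - 111 = 6625)
m + d(Y(-8, 13)) = 6625 + 1 = 6626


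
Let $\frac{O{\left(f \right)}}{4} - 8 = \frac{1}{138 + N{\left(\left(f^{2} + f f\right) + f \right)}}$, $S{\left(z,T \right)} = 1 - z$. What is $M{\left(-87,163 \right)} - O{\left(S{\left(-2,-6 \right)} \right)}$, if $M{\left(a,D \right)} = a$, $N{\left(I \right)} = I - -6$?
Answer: $- \frac{19639}{165} \approx -119.02$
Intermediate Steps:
$N{\left(I \right)} = 6 + I$ ($N{\left(I \right)} = I + 6 = 6 + I$)
$O{\left(f \right)} = 32 + \frac{4}{144 + f + 2 f^{2}}$ ($O{\left(f \right)} = 32 + \frac{4}{138 + \left(6 + \left(\left(f^{2} + f f\right) + f\right)\right)} = 32 + \frac{4}{138 + \left(6 + \left(\left(f^{2} + f^{2}\right) + f\right)\right)} = 32 + \frac{4}{138 + \left(6 + \left(2 f^{2} + f\right)\right)} = 32 + \frac{4}{138 + \left(6 + \left(f + 2 f^{2}\right)\right)} = 32 + \frac{4}{138 + \left(6 + f + 2 f^{2}\right)} = 32 + \frac{4}{144 + f + 2 f^{2}}$)
$M{\left(-87,163 \right)} - O{\left(S{\left(-2,-6 \right)} \right)} = -87 - \frac{4 \left(1153 + 8 \left(1 - -2\right) \left(1 + 2 \left(1 - -2\right)\right)\right)}{144 + \left(1 - -2\right) \left(1 + 2 \left(1 - -2\right)\right)} = -87 - \frac{4 \left(1153 + 8 \left(1 + 2\right) \left(1 + 2 \left(1 + 2\right)\right)\right)}{144 + \left(1 + 2\right) \left(1 + 2 \left(1 + 2\right)\right)} = -87 - \frac{4 \left(1153 + 8 \cdot 3 \left(1 + 2 \cdot 3\right)\right)}{144 + 3 \left(1 + 2 \cdot 3\right)} = -87 - \frac{4 \left(1153 + 8 \cdot 3 \left(1 + 6\right)\right)}{144 + 3 \left(1 + 6\right)} = -87 - \frac{4 \left(1153 + 8 \cdot 3 \cdot 7\right)}{144 + 3 \cdot 7} = -87 - \frac{4 \left(1153 + 168\right)}{144 + 21} = -87 - 4 \cdot \frac{1}{165} \cdot 1321 = -87 - \frac{5284}{165} = - \frac{19639}{165}$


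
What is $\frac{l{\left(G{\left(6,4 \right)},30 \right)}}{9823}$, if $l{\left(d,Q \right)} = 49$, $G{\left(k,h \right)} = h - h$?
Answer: $\frac{49}{9823} \approx 0.0049883$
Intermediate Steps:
$G{\left(k,h \right)} = 0$
$\frac{l{\left(G{\left(6,4 \right)},30 \right)}}{9823} = \frac{49}{9823}$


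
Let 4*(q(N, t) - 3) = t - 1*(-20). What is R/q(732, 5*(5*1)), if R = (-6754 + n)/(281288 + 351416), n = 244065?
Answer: 237311/9016032 ≈ 0.026321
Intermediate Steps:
q(N, t) = 8 + t/4 (q(N, t) = 3 + (t - 1*(-20))/4 = 3 + (t + 20)/4 = 3 + (20 + t)/4 = 3 + (5 + t/4) = 8 + t/4)
R = 237311/632704 (R = (-6754 + 244065)/(281288 + 351416) = 237311/632704 ≈ 0.37507)
R/q(732, 5*(5*1)) = 237311/(632704*(8 + (5*(5*1))/4)) = 237311/(632704*(8 + (5*5)/4)) = 237311/(632704*(8 + (¼)*25)) = 237311/(632704*(8 + 25/4)) = 237311/(632704*(57/4)) = (237311/632704)*(4/57) = 237311/9016032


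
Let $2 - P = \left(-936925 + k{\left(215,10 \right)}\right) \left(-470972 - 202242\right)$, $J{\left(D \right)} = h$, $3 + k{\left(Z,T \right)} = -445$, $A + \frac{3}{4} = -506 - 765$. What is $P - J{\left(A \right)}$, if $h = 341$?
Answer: $-631052627161$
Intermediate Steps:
$A = - \frac{5087}{4}$ ($A = - \frac{3}{4} - 1271 = - \frac{5087}{4} \approx -1271.8$)
$k{\left(Z,T \right)} = -448$ ($k{\left(Z,T \right)} = -3 - 445 = -448$)
$J{\left(D \right)} = 341$
$P = -631052626820$ ($P = 2 - \left(-936925 - 448\right) \left(-470972 - 202242\right) = 2 - \left(-937373\right) \left(-673214\right) = 2 - 631052626822 = -631052626820$)
$P - J{\left(A \right)} = -631052626820 - 341 = -631052627161$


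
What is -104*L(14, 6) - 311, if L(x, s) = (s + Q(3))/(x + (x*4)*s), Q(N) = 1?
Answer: -7827/25 ≈ -313.08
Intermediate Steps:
L(x, s) = (1 + s)/(x + 4*s*x) (L(x, s) = (s + 1)/(x + (x*4)*s) = (1 + s)/(x + (4*x)*s) = (1 + s)/(x + 4*s*x))
-104*L(14, 6) - 311 = -104*(1 + 6)/(14*(1 + 4*6)) - 311 = -52*7/(7*(1 + 24)) - 311 = -52*7/(7*25) - 311 = -104*1/50 - 311 = -52/25 - 311 = -7827/25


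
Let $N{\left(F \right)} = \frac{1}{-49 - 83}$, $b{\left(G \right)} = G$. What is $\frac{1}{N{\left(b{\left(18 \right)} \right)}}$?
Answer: $-132$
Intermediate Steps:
$N{\left(F \right)} = - \frac{1}{132}$ ($N{\left(F \right)} = \frac{1}{-132} = - \frac{1}{132}$)
$\frac{1}{N{\left(b{\left(18 \right)} \right)}} = \frac{1}{- \frac{1}{132}} = -132$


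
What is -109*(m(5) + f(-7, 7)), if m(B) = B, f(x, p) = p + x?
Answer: -545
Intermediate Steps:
-109*(m(5) + f(-7, 7)) = -109*(5 + (7 - 7)) = -109*(5 + 0) = -109*5 = -545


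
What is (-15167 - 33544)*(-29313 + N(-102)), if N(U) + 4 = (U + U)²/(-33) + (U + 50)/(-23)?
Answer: 376812952035/253 ≈ 1.4894e+9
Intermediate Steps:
N(U) = -142/23 - 4*U²/33 - U/23 (N(U) = -4 + ((U + U)²/(-33) + (U + 50)/(-23)) = -4 + ((2*U)²*(-1/33) + (50 + U)*(-1/23)) = -4 + ((4*U²)*(-1/33) + (-50/23 - U/23)) = -4 + (-4*U²/33 + (-50/23 - U/23)) = -4 + (-50/23 - 4*U²/33 - U/23) = -142/23 - 4*U²/33 - U/23)
(-15167 - 33544)*(-29313 + N(-102)) = (-15167 - 33544)*(-29313 + (-142/23 - 4/33*(-102)² - 1/23*(-102))) = -48711*(-29313 + (-142/23 - 4/33*10404 + 102/23)) = -48711*(-29313 + (-142/23 - 13872/11 + 102/23)) = -48711*(-29313 - 319496/253) = -48711*(-7735685/253) = 376812952035/253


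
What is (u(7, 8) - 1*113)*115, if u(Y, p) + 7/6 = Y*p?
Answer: -40135/6 ≈ -6689.2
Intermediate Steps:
u(Y, p) = -7/6 + Y*p
(u(7, 8) - 1*113)*115 = ((-7/6 + 7*8) - 1*113)*115 = ((-7/6 + 56) - 113)*115 = (329/6 - 113)*115 = -349/6*115 = -40135/6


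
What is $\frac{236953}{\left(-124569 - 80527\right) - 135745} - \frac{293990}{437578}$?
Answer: $- \frac{101944632712}{74572261549} \approx -1.3671$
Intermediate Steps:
$\frac{236953}{\left(-124569 - 80527\right) - 135745} - \frac{293990}{437578} = \frac{236953}{-205096 - 135745} - \frac{146995}{218789} = \frac{236953}{-340841} - \frac{146995}{218789} = 236953 \left(- \frac{1}{340841}\right) - \frac{146995}{218789} = - \frac{236953}{340841} - \frac{146995}{218789} = - \frac{101944632712}{74572261549}$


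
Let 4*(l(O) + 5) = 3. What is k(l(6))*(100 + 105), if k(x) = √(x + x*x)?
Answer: 205*√221/4 ≈ 761.89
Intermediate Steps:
l(O) = -17/4 (l(O) = -5 + (¼)*3 = -5 + ¾ = -17/4)
k(x) = √(x + x²)
k(l(6))*(100 + 105) = √(-17*(1 - 17/4)/4)*(100 + 105) = √(-17/4*(-13/4))*205 = √(221/16)*205 = (√221/4)*205 = 205*√221/4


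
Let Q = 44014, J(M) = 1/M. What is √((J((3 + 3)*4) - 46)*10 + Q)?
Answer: √1567959/6 ≈ 208.70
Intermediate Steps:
√((J((3 + 3)*4) - 46)*10 + Q) = √((1/((3 + 3)*4) - 46)*10 + 44014) = √((1/(6*4) - 46)*10 + 44014) = √((1/24 - 46)*10 + 44014) = √(-1103/24*10 + 44014) = √(-5515/12 + 44014) = √(522653/12) = √1567959/6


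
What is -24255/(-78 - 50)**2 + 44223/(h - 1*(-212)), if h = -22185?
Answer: -1257504747/360005632 ≈ -3.4930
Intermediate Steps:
-24255/(-78 - 50)**2 + 44223/(h - 1*(-212)) = -24255/(-78 - 50)**2 + 44223/(-22185 - 1*(-212)) = -24255/((-128)**2) + 44223/(-22185 + 212) = -24255/16384 + 44223/(-21973) = -24255*1/16384 + 44223*(-1/21973) = -24255/16384 - 44223/21973 = -1257504747/360005632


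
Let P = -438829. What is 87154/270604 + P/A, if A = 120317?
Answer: -54131387449/16279130734 ≈ -3.3252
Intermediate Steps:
87154/270604 + P/A = 87154/270604 - 438829/120317 = 87154*(1/270604) - 438829*1/120317 = 43577/135302 - 438829/120317 = -54131387449/16279130734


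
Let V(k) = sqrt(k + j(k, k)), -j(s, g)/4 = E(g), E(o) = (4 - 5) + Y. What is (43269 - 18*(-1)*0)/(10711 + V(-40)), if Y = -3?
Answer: 463454259/114725545 - 86538*I*sqrt(6)/114725545 ≈ 4.0397 - 0.0018477*I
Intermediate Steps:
E(o) = -4 (E(o) = (4 - 5) - 3 = -1 - 3 = -4)
j(s, g) = 16 (j(s, g) = -4*(-4) = 16)
V(k) = sqrt(16 + k) (V(k) = sqrt(k + 16) = sqrt(16 + k))
(43269 - 18*(-1)*0)/(10711 + V(-40)) = (43269 - 18*(-1)*0)/(10711 + sqrt(16 - 40)) = (43269 + 18*0)/(10711 + sqrt(-24)) = (43269 + 0)/(10711 + 2*I*sqrt(6)) = 43269/(10711 + 2*I*sqrt(6))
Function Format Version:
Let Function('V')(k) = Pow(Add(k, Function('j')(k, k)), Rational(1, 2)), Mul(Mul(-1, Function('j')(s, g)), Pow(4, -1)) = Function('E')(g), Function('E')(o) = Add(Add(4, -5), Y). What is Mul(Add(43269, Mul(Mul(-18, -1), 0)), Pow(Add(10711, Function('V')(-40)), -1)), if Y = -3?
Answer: Add(Rational(463454259, 114725545), Mul(Rational(-86538, 114725545), I, Pow(6, Rational(1, 2)))) ≈ Add(4.0397, Mul(-0.0018477, I))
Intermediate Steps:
Function('E')(o) = -4 (Function('E')(o) = Add(Add(4, -5), -3) = Add(-1, -3) = -4)
Function('j')(s, g) = 16 (Function('j')(s, g) = Mul(-4, -4) = 16)
Function('V')(k) = Pow(Add(16, k), Rational(1, 2)) (Function('V')(k) = Pow(Add(k, 16), Rational(1, 2)) = Pow(Add(16, k), Rational(1, 2)))
Mul(Add(43269, Mul(Mul(-18, -1), 0)), Pow(Add(10711, Function('V')(-40)), -1)) = Mul(Add(43269, Mul(Mul(-18, -1), 0)), Pow(Add(10711, Pow(Add(16, -40), Rational(1, 2))), -1)) = Mul(Add(43269, Mul(18, 0)), Pow(Add(10711, Pow(-24, Rational(1, 2))), -1)) = Mul(Add(43269, 0), Pow(Add(10711, Mul(2, I, Pow(6, Rational(1, 2)))), -1)) = Mul(43269, Pow(Add(10711, Mul(2, I, Pow(6, Rational(1, 2)))), -1))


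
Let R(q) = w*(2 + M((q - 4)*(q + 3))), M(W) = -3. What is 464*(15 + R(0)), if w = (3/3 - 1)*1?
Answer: 6960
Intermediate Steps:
w = 0 (w = (3*(1/3) - 1)*1 = (1 - 1)*1 = 0*1 = 0)
R(q) = 0 (R(q) = 0*(2 - 3) = 0*(-1) = 0)
464*(15 + R(0)) = 464*(15 + 0) = 464*15 = 6960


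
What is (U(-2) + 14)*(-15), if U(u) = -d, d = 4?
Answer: -150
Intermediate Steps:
U(u) = -4 (U(u) = -1*4 = -4)
(U(-2) + 14)*(-15) = (-4 + 14)*(-15) = 10*(-15) = -150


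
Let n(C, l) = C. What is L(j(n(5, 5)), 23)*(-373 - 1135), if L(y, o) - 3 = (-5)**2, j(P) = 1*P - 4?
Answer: -42224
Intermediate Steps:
j(P) = -4 + P (j(P) = P - 4 = -4 + P)
L(y, o) = 28 (L(y, o) = 3 + (-5)**2 = 3 + 25 = 28)
L(j(n(5, 5)), 23)*(-373 - 1135) = 28*(-373 - 1135) = 28*(-1508) = -42224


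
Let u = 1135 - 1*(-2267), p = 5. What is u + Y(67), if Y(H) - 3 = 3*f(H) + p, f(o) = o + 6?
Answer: 3629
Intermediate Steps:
f(o) = 6 + o
u = 3402 (u = 1135 + 2267 = 3402)
Y(H) = 26 + 3*H (Y(H) = 3 + (3*(6 + H) + 5) = 3 + ((18 + 3*H) + 5) = 3 + (23 + 3*H) = 26 + 3*H)
u + Y(67) = 3402 + (26 + 3*67) = 3402 + (26 + 201) = 3402 + 227 = 3629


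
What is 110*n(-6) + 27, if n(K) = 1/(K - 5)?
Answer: 17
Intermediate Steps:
n(K) = 1/(-5 + K)
110*n(-6) + 27 = 110/(-5 - 6) + 27 = 110/(-11) + 27 = 110*(-1/11) + 27 = -10 + 27 = 17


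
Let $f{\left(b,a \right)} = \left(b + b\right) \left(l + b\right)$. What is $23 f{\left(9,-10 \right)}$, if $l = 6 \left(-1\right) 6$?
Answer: $-11178$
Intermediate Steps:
$l = -36$ ($l = \left(-6\right) 6 = -36$)
$f{\left(b,a \right)} = 2 b \left(-36 + b\right)$ ($f{\left(b,a \right)} = \left(b + b\right) \left(-36 + b\right) = 2 b \left(-36 + b\right)$)
$23 f{\left(9,-10 \right)} = 23 \cdot 2 \cdot 9 \left(-36 + 9\right) = 23 \cdot 2 \cdot 9 \left(-27\right) = 23 \left(-486\right) = -11178$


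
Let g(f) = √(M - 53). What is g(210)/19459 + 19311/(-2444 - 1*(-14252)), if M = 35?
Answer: 157/96 + 3*I*√2/19459 ≈ 1.6354 + 0.00021803*I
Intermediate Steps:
g(f) = 3*I*√2 (g(f) = √(35 - 53) = √(-18) = 3*I*√2)
g(210)/19459 + 19311/(-2444 - 1*(-14252)) = (3*I*√2)/19459 + 19311/(-2444 - 1*(-14252)) = (3*I*√2)*(1/19459) + 19311/(-2444 + 14252) = 3*I*√2/19459 + 19311/11808 = 3*I*√2/19459 + 19311*(1/11808) = 3*I*√2/19459 + 157/96 = 157/96 + 3*I*√2/19459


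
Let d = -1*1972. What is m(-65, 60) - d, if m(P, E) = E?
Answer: 2032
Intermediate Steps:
d = -1972
m(-65, 60) - d = 60 - 1*(-1972) = 60 + 1972 = 2032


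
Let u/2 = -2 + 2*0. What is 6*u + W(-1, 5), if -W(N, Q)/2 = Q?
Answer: -34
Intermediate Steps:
u = -4 (u = 2*(-2 + 2*0) = 2*(-2 + 0) = 2*(-2) = -4)
W(N, Q) = -2*Q
6*u + W(-1, 5) = 6*(-4) - 2*5 = -24 - 10 = -34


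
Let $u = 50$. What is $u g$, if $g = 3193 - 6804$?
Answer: $-180550$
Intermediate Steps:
$g = -3611$ ($g = 3193 - 6804 = -3611$)
$u g = 50 \left(-3611\right) = -180550$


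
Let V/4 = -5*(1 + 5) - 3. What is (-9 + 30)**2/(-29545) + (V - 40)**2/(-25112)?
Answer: -2573063/2156785 ≈ -1.1930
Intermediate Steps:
V = -132 (V = 4*(-5*(1 + 5) - 3) = 4*(-5*6 - 3) = 4*(-30 - 3) = 4*(-33) = -132)
(-9 + 30)**2/(-29545) + (V - 40)**2/(-25112) = (-9 + 30)**2/(-29545) + (-132 - 40)**2/(-25112) = 21**2*(-1/29545) + (-172)**2*(-1/25112) = 441*(-1/29545) + 29584*(-1/25112) = -441/29545 - 86/73 = -2573063/2156785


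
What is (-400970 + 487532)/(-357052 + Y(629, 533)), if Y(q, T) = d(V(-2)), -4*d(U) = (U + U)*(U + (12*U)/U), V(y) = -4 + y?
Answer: -43281/178517 ≈ -0.24245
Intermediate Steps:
d(U) = -U*(12 + U)/2 (d(U) = -(U + U)*(U + (12*U)/U)/4 = -2*U*(U + 12)/4 = -2*U*(12 + U)/4 = -U*(12 + U)/2)
Y(q, T) = 18 (Y(q, T) = -(-4 - 2)*(12 + (-4 - 2))/2 = -½*(-6)*(12 - 6) = -½*(-6)*6 = 18)
(-400970 + 487532)/(-357052 + Y(629, 533)) = (-400970 + 487532)/(-357052 + 18) = 86562/(-357034) = 86562*(-1/357034) = -43281/178517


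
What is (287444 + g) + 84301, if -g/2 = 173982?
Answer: 23781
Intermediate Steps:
g = -347964 (g = -2*173982 = -347964)
(287444 + g) + 84301 = (287444 - 347964) + 84301 = -60520 + 84301 = 23781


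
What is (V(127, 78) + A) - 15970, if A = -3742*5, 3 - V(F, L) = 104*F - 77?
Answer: -47808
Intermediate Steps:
V(F, L) = 80 - 104*F (V(F, L) = 3 - (104*F - 77) = 3 - (-77 + 104*F) = 3 + (77 - 104*F) = 80 - 104*F)
A = -18710
(V(127, 78) + A) - 15970 = ((80 - 104*127) - 18710) - 15970 = ((80 - 13208) - 18710) - 15970 = (-13128 - 18710) - 15970 = -31838 - 15970 = -47808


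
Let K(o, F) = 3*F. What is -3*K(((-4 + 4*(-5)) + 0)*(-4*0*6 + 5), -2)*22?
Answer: 396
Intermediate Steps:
-3*K(((-4 + 4*(-5)) + 0)*(-4*0*6 + 5), -2)*22 = -9*(-2)*22 = -3*(-6)*22 = 18*22 = 396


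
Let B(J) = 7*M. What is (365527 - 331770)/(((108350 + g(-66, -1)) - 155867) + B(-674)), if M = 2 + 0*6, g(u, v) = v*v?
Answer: -33757/47502 ≈ -0.71064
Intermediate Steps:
g(u, v) = v**2
M = 2 (M = 2 + 0 = 2)
B(J) = 14 (B(J) = 7*2 = 14)
(365527 - 331770)/(((108350 + g(-66, -1)) - 155867) + B(-674)) = (365527 - 331770)/(((108350 + (-1)**2) - 155867) + 14) = 33757/(((108350 + 1) - 155867) + 14) = 33757/((108351 - 155867) + 14) = 33757/(-47516 + 14) = 33757/(-47502) = 33757*(-1/47502) = -33757/47502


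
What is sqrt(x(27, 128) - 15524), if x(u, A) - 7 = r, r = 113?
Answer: 2*I*sqrt(3851) ≈ 124.11*I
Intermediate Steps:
x(u, A) = 120 (x(u, A) = 7 + 113 = 120)
sqrt(x(27, 128) - 15524) = sqrt(120 - 15524) = sqrt(-15404) = 2*I*sqrt(3851)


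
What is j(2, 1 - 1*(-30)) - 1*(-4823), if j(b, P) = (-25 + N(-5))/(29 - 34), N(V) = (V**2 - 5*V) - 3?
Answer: 24093/5 ≈ 4818.6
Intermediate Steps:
N(V) = -3 + V**2 - 5*V
j(b, P) = -22/5 (j(b, P) = (-25 + (-3 + (-5)**2 - 5*(-5)))/(29 - 34) = (-25 + (-3 + 25 + 25))/(-5) = (-25 + 47)*(-1/5) = 22*(-1/5) = -22/5)
j(2, 1 - 1*(-30)) - 1*(-4823) = -22/5 - 1*(-4823) = -22/5 + 4823 = 24093/5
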